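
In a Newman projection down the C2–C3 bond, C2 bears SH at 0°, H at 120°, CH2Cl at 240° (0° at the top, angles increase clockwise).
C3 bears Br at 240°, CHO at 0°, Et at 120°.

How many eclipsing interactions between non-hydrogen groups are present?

2

Non-H eclipsing pairs: SH(0°)/CHO(0°); CH2Cl(240°)/Br(240°) — 2 interactions.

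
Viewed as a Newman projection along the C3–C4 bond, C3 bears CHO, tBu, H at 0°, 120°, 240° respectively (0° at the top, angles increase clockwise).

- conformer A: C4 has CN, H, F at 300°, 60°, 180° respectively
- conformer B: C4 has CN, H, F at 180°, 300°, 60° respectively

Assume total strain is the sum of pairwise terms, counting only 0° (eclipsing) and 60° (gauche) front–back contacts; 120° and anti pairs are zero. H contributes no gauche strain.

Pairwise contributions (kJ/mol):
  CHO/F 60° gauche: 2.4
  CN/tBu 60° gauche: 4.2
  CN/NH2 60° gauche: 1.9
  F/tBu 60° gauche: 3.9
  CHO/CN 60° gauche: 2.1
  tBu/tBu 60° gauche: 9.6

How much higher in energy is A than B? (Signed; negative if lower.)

-4.5 kJ/mol

A (staggered): CHO–CN gauche, tBu–F gauche; 2.1 + 3.9 = 6.0 kJ/mol.
B (staggered): CHO–F gauche, tBu–CN gauche, tBu–F gauche; 2.4 + 4.2 + 3.9 = 10.5 kJ/mol.
E(A) − E(B) = 6.0 − 10.5 = -4.5 kJ/mol.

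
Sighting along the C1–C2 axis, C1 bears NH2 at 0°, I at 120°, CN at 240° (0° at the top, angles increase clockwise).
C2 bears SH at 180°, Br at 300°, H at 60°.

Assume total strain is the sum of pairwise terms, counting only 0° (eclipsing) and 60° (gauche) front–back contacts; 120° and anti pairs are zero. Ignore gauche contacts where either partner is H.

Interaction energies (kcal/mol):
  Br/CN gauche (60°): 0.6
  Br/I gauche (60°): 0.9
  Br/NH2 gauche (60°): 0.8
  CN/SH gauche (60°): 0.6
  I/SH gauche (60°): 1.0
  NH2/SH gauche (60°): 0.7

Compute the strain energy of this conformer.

This conformer (staggered): NH2–Br gauche, I–SH gauche, CN–SH gauche, CN–Br gauche; 0.8 + 1.0 + 0.6 + 0.6 = 3.0 kcal/mol.

3.0 kcal/mol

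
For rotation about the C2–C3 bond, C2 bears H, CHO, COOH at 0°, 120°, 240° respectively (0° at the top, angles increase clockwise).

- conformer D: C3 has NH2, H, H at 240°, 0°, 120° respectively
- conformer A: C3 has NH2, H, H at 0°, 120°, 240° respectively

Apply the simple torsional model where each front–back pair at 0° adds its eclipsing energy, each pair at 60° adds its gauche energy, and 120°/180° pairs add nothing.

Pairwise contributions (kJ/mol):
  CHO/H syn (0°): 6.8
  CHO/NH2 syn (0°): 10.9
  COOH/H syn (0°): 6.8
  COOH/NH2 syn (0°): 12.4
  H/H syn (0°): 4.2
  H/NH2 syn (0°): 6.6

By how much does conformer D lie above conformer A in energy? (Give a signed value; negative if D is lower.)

+3.2 kJ/mol

D (eclipsed): H–H eclipsed, CHO–H eclipsed, COOH–NH2 eclipsed; 4.2 + 6.8 + 12.4 = 23.4 kJ/mol.
A (eclipsed): H–NH2 eclipsed, CHO–H eclipsed, COOH–H eclipsed; 6.6 + 6.8 + 6.8 = 20.2 kJ/mol.
E(D) − E(A) = 23.4 − 20.2 = +3.2 kJ/mol.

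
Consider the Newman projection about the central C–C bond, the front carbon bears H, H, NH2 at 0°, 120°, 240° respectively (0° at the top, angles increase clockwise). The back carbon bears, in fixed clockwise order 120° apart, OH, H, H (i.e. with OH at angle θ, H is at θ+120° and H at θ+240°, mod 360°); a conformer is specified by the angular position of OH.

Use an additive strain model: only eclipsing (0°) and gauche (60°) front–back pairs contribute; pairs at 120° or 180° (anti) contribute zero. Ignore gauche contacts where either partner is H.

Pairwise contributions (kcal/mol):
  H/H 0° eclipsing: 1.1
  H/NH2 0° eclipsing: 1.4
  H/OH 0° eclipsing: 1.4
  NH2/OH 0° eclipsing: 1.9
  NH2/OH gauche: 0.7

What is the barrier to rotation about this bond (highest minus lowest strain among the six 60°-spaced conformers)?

OH at 0° (eclipsed): H(0°)/OH(0°) eclipsed 1.4; H(120°)/H(120°) eclipsed 1.1; NH2(240°)/H(240°) eclipsed 1.4 → 3.9 kcal/mol.
OH at 60° (staggered): no non-H gauche contacts → 0.0 kcal/mol.
OH at 120° (eclipsed): H(0°)/H(0°) eclipsed 1.1; H(120°)/OH(120°) eclipsed 1.4; NH2(240°)/H(240°) eclipsed 1.4 → 3.9 kcal/mol.
OH at 180° (staggered): NH2(240°)/OH(180°) gauche 0.7 → 0.7 kcal/mol.
OH at 240° (eclipsed): H(0°)/H(0°) eclipsed 1.1; H(120°)/H(120°) eclipsed 1.1; NH2(240°)/OH(240°) eclipsed 1.9 → 4.1 kcal/mol.
OH at 300° (staggered): NH2(240°)/OH(300°) gauche 0.7 → 0.7 kcal/mol.
Max at 240° (4.1 kcal/mol), min at 60° (0.0 kcal/mol); barrier = 4.1 kcal/mol.

4.1 kcal/mol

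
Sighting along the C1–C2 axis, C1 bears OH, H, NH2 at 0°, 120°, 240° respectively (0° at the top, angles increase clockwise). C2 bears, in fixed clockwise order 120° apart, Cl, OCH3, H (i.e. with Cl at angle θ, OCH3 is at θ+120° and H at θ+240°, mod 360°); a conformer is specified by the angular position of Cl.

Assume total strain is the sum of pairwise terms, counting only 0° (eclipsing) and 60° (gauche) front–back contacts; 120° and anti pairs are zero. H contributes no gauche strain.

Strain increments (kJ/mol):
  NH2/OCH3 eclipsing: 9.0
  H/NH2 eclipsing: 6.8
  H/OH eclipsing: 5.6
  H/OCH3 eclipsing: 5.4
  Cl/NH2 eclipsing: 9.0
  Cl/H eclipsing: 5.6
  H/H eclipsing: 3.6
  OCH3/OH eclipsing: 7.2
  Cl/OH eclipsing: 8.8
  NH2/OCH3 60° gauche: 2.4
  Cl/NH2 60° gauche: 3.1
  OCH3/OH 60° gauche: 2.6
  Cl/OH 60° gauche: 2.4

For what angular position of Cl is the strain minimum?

Cl at 0° (eclipsed): OH(0°)/Cl(0°) eclipsed 8.8; H(120°)/OCH3(120°) eclipsed 5.4; NH2(240°)/H(240°) eclipsed 6.8 → 21.0 kJ/mol.
Cl at 60° (staggered): OH(0°)/Cl(60°) gauche 2.4; NH2(240°)/OCH3(180°) gauche 2.4 → 4.8 kJ/mol.
Cl at 120° (eclipsed): OH(0°)/H(0°) eclipsed 5.6; H(120°)/Cl(120°) eclipsed 5.6; NH2(240°)/OCH3(240°) eclipsed 9.0 → 20.2 kJ/mol.
Cl at 180° (staggered): OH(0°)/OCH3(300°) gauche 2.6; NH2(240°)/Cl(180°) gauche 3.1; NH2(240°)/OCH3(300°) gauche 2.4 → 8.1 kJ/mol.
Cl at 240° (eclipsed): OH(0°)/OCH3(0°) eclipsed 7.2; H(120°)/H(120°) eclipsed 3.6; NH2(240°)/Cl(240°) eclipsed 9.0 → 19.8 kJ/mol.
Cl at 300° (staggered): OH(0°)/Cl(300°) gauche 2.4; OH(0°)/OCH3(60°) gauche 2.6; NH2(240°)/Cl(300°) gauche 3.1 → 8.1 kJ/mol.
The minimum (4.8 kJ/mol) occurs with Cl at 60°.

60°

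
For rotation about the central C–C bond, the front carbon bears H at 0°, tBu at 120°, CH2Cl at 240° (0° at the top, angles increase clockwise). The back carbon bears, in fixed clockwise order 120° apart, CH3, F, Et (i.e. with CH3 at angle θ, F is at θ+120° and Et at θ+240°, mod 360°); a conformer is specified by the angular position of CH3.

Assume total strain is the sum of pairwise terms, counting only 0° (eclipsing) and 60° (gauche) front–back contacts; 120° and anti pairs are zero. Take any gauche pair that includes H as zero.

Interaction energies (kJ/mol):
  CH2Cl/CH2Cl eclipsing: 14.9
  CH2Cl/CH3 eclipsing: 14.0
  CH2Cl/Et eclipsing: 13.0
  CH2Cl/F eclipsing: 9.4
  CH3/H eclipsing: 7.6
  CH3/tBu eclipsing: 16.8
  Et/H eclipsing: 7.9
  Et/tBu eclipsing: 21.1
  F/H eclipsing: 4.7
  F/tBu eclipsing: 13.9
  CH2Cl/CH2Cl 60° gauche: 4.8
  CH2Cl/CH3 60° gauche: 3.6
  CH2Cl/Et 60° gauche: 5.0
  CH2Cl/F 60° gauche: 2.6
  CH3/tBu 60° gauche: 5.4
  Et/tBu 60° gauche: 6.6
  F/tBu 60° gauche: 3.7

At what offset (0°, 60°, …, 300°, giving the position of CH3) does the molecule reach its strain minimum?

60°

CH3 at 0° (eclipsed): H(0°)/CH3(0°) eclipsed 7.6; tBu(120°)/F(120°) eclipsed 13.9; CH2Cl(240°)/Et(240°) eclipsed 13.0 → 34.5 kJ/mol.
CH3 at 60° (staggered): tBu(120°)/CH3(60°) gauche 5.4; tBu(120°)/F(180°) gauche 3.7; CH2Cl(240°)/F(180°) gauche 2.6; CH2Cl(240°)/Et(300°) gauche 5.0 → 16.7 kJ/mol.
CH3 at 120° (eclipsed): H(0°)/Et(0°) eclipsed 7.9; tBu(120°)/CH3(120°) eclipsed 16.8; CH2Cl(240°)/F(240°) eclipsed 9.4 → 34.1 kJ/mol.
CH3 at 180° (staggered): tBu(120°)/CH3(180°) gauche 5.4; tBu(120°)/Et(60°) gauche 6.6; CH2Cl(240°)/CH3(180°) gauche 3.6; CH2Cl(240°)/F(300°) gauche 2.6 → 18.2 kJ/mol.
CH3 at 240° (eclipsed): H(0°)/F(0°) eclipsed 4.7; tBu(120°)/Et(120°) eclipsed 21.1; CH2Cl(240°)/CH3(240°) eclipsed 14.0 → 39.8 kJ/mol.
CH3 at 300° (staggered): tBu(120°)/F(60°) gauche 3.7; tBu(120°)/Et(180°) gauche 6.6; CH2Cl(240°)/CH3(300°) gauche 3.6; CH2Cl(240°)/Et(180°) gauche 5.0 → 18.9 kJ/mol.
The minimum (16.7 kJ/mol) occurs with CH3 at 60°.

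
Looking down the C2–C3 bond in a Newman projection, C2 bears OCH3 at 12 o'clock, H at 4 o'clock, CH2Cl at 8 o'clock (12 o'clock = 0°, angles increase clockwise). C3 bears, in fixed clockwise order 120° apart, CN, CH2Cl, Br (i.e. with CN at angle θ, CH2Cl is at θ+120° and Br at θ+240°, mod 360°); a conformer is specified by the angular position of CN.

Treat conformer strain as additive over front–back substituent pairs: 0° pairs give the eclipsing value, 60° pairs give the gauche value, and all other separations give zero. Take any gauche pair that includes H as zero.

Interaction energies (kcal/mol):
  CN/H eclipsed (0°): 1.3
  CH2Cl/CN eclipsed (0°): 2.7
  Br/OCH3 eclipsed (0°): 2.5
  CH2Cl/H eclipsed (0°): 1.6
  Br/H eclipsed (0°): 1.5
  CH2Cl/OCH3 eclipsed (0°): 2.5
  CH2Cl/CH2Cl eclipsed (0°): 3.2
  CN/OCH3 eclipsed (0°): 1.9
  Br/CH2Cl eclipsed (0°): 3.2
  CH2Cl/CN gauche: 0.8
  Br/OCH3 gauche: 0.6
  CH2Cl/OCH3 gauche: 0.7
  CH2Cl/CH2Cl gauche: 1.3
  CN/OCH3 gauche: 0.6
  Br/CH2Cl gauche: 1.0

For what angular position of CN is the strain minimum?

300°

CN at 0° (eclipsed): OCH3(0°)/CN(0°) eclipsed 1.9; H(120°)/CH2Cl(120°) eclipsed 1.6; CH2Cl(240°)/Br(240°) eclipsed 3.2 → 6.7 kcal/mol.
CN at 60° (staggered): OCH3(0°)/CN(60°) gauche 0.6; OCH3(0°)/Br(300°) gauche 0.6; CH2Cl(240°)/CH2Cl(180°) gauche 1.3; CH2Cl(240°)/Br(300°) gauche 1.0 → 3.5 kcal/mol.
CN at 120° (eclipsed): OCH3(0°)/Br(0°) eclipsed 2.5; H(120°)/CN(120°) eclipsed 1.3; CH2Cl(240°)/CH2Cl(240°) eclipsed 3.2 → 7.0 kcal/mol.
CN at 180° (staggered): OCH3(0°)/CH2Cl(300°) gauche 0.7; OCH3(0°)/Br(60°) gauche 0.6; CH2Cl(240°)/CN(180°) gauche 0.8; CH2Cl(240°)/CH2Cl(300°) gauche 1.3 → 3.4 kcal/mol.
CN at 240° (eclipsed): OCH3(0°)/CH2Cl(0°) eclipsed 2.5; H(120°)/Br(120°) eclipsed 1.5; CH2Cl(240°)/CN(240°) eclipsed 2.7 → 6.7 kcal/mol.
CN at 300° (staggered): OCH3(0°)/CN(300°) gauche 0.6; OCH3(0°)/CH2Cl(60°) gauche 0.7; CH2Cl(240°)/CN(300°) gauche 0.8; CH2Cl(240°)/Br(180°) gauche 1.0 → 3.1 kcal/mol.
The minimum (3.1 kcal/mol) occurs with CN at 300°.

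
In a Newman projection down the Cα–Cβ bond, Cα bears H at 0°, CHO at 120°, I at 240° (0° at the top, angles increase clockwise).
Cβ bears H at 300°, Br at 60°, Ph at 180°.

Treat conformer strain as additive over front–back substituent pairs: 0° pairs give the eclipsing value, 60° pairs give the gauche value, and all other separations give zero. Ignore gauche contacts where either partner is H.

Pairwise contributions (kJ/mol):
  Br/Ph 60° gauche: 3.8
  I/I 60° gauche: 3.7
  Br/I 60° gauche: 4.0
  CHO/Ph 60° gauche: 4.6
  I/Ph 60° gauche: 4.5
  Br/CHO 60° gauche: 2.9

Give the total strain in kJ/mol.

12.0 kJ/mol

This conformer (staggered): CHO–Br gauche, CHO–Ph gauche, I–Ph gauche; 2.9 + 4.6 + 4.5 = 12.0 kJ/mol.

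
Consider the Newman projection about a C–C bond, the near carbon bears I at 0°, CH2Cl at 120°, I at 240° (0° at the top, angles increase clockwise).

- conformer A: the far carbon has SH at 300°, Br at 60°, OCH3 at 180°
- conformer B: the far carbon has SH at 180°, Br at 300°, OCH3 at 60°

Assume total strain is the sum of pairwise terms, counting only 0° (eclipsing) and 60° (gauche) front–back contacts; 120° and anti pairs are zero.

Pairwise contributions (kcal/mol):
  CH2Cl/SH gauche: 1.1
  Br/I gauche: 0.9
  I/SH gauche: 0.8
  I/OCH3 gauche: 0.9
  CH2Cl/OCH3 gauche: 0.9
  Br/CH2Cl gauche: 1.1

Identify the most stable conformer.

A (staggered): I(0°)/SH(300°) gauche 0.8; I(0°)/Br(60°) gauche 0.9; CH2Cl(120°)/Br(60°) gauche 1.1; CH2Cl(120°)/OCH3(180°) gauche 0.9; I(240°)/SH(300°) gauche 0.8; I(240°)/OCH3(180°) gauche 0.9 → 5.4 kcal/mol.
B (staggered): I(0°)/Br(300°) gauche 0.9; I(0°)/OCH3(60°) gauche 0.9; CH2Cl(120°)/SH(180°) gauche 1.1; CH2Cl(120°)/OCH3(60°) gauche 0.9; I(240°)/SH(180°) gauche 0.8; I(240°)/Br(300°) gauche 0.9 → 5.5 kcal/mol.
A has the lowest total (5.4 kcal/mol).

A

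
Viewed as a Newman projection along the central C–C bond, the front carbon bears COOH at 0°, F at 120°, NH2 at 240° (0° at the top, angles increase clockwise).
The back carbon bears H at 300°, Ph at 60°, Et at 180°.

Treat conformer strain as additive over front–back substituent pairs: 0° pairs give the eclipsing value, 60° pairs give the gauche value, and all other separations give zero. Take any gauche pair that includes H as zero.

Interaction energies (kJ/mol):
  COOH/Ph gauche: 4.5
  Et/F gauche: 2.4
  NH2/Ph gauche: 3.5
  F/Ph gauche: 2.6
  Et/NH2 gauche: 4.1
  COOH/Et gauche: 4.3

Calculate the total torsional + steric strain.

This conformer is staggered. COOH at 0° is gauche with Ph at 60° (4.5); F at 120° is gauche with Ph at 60° (2.6); F at 120° is gauche with Et at 180° (2.4); NH2 at 240° is gauche with Et at 180° (4.1). Total 13.6 kJ/mol.

13.6 kJ/mol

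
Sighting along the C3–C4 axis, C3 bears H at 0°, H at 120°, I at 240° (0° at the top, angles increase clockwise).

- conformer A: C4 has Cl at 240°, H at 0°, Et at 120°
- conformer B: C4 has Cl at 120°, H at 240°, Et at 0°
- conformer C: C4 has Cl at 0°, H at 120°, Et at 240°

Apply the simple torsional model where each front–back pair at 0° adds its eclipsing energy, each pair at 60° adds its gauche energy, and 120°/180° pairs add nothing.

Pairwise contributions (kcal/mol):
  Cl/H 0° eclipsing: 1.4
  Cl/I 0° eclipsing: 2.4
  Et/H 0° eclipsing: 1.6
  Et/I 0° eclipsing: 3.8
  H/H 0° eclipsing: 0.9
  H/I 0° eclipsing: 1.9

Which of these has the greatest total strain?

A (eclipsed): H(0°)/H(0°) eclipsed 0.9; H(120°)/Et(120°) eclipsed 1.6; I(240°)/Cl(240°) eclipsed 2.4 → 4.9 kcal/mol.
B (eclipsed): H(0°)/Et(0°) eclipsed 1.6; H(120°)/Cl(120°) eclipsed 1.4; I(240°)/H(240°) eclipsed 1.9 → 4.9 kcal/mol.
C (eclipsed): H(0°)/Cl(0°) eclipsed 1.4; H(120°)/H(120°) eclipsed 0.9; I(240°)/Et(240°) eclipsed 3.8 → 6.1 kcal/mol.
C has the highest total (6.1 kcal/mol).

C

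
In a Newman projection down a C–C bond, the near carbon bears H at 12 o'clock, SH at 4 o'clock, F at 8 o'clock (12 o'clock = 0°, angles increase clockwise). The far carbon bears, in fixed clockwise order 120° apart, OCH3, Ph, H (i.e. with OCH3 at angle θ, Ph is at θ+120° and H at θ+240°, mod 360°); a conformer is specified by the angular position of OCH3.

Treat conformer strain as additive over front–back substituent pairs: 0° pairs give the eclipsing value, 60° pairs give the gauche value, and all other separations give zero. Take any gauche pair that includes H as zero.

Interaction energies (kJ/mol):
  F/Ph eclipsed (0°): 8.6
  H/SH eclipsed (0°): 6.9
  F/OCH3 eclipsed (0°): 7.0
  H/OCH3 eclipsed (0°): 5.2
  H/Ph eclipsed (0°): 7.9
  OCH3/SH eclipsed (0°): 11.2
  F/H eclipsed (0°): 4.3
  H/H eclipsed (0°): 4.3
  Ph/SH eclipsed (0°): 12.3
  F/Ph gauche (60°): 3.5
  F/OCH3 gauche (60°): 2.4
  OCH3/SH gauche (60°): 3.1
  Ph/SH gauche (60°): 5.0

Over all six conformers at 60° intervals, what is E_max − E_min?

OCH3 at 0° is eclipsed. H at 0° is eclipsed with OCH3 at 0° (5.2); SH at 120° is eclipsed with Ph at 120° (12.3); F at 240° is eclipsed with H at 240° (4.3). Total 21.8 kJ/mol.
OCH3 at 60° is staggered. SH at 120° is gauche with OCH3 at 60° (3.1); SH at 120° is gauche with Ph at 180° (5.0); F at 240° is gauche with Ph at 180° (3.5). Total 11.6 kJ/mol.
OCH3 at 120° is eclipsed. H at 0° is eclipsed with H at 0° (4.3); SH at 120° is eclipsed with OCH3 at 120° (11.2); F at 240° is eclipsed with Ph at 240° (8.6). Total 24.1 kJ/mol.
OCH3 at 180° is staggered. SH at 120° is gauche with OCH3 at 180° (3.1); F at 240° is gauche with OCH3 at 180° (2.4); F at 240° is gauche with Ph at 300° (3.5). Total 9.0 kJ/mol.
OCH3 at 240° is eclipsed. H at 0° is eclipsed with Ph at 0° (7.9); SH at 120° is eclipsed with H at 120° (6.9); F at 240° is eclipsed with OCH3 at 240° (7.0). Total 21.8 kJ/mol.
OCH3 at 300° is staggered. SH at 120° is gauche with Ph at 60° (5.0); F at 240° is gauche with OCH3 at 300° (2.4). Total 7.4 kJ/mol.
Max at 120° (24.1 kJ/mol), min at 300° (7.4 kJ/mol); barrier = 16.7 kJ/mol.

16.7 kJ/mol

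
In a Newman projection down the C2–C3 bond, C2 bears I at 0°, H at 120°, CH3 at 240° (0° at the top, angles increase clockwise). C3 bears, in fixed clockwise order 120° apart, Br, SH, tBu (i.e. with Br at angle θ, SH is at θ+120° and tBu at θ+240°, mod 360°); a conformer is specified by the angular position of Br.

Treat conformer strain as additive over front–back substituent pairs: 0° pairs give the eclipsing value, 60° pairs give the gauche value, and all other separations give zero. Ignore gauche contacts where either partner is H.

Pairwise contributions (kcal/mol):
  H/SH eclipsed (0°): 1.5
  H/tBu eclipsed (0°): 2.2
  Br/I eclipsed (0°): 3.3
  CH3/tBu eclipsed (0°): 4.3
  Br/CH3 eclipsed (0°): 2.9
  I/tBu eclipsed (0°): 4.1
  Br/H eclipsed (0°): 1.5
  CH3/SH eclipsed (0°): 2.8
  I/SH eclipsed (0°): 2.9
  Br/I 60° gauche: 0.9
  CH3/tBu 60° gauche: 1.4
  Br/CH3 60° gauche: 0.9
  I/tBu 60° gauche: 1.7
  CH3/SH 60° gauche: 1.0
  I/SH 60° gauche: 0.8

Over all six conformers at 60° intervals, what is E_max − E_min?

Br at 0° (eclipsed): I–Br eclipsed, H–SH eclipsed, CH3–tBu eclipsed; 3.3 + 1.5 + 4.3 = 9.1 kcal/mol.
Br at 60° (staggered): I–Br gauche, I–tBu gauche, CH3–SH gauche, CH3–tBu gauche; 0.9 + 1.7 + 1.0 + 1.4 = 5.0 kcal/mol.
Br at 120° (eclipsed): I–tBu eclipsed, H–Br eclipsed, CH3–SH eclipsed; 4.1 + 1.5 + 2.8 = 8.4 kcal/mol.
Br at 180° (staggered): I–SH gauche, I–tBu gauche, CH3–Br gauche, CH3–SH gauche; 0.8 + 1.7 + 0.9 + 1.0 = 4.4 kcal/mol.
Br at 240° (eclipsed): I–SH eclipsed, H–tBu eclipsed, CH3–Br eclipsed; 2.9 + 2.2 + 2.9 = 8.0 kcal/mol.
Br at 300° (staggered): I–Br gauche, I–SH gauche, CH3–Br gauche, CH3–tBu gauche; 0.9 + 0.8 + 0.9 + 1.4 = 4.0 kcal/mol.
Max at 0° (9.1 kcal/mol), min at 300° (4.0 kcal/mol); barrier = 5.1 kcal/mol.

5.1 kcal/mol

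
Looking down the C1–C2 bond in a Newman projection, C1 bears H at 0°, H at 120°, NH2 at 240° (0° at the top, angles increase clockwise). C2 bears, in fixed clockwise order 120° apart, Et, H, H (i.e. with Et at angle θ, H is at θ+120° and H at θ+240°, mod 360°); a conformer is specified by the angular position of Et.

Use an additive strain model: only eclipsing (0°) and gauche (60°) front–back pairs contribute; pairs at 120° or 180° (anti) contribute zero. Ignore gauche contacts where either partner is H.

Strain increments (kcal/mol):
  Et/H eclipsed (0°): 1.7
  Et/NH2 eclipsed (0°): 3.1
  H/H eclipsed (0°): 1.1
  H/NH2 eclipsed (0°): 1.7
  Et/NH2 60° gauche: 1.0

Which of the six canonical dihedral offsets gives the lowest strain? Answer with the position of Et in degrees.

Et at 0° (eclipsed): H–Et eclipsed, H–H eclipsed, NH2–H eclipsed; 1.7 + 1.1 + 1.7 = 4.5 kcal/mol.
Et at 60° (staggered): no non-H gauche contacts → 0.0 kcal/mol.
Et at 120° (eclipsed): H–H eclipsed, H–Et eclipsed, NH2–H eclipsed; 1.1 + 1.7 + 1.7 = 4.5 kcal/mol.
Et at 180° (staggered): NH2–Et gauche; 1.0 = 1.0 kcal/mol.
Et at 240° (eclipsed): H–H eclipsed, H–H eclipsed, NH2–Et eclipsed; 1.1 + 1.1 + 3.1 = 5.3 kcal/mol.
Et at 300° (staggered): NH2–Et gauche; 1.0 = 1.0 kcal/mol.
The minimum (0.0 kcal/mol) occurs with Et at 60°.

60°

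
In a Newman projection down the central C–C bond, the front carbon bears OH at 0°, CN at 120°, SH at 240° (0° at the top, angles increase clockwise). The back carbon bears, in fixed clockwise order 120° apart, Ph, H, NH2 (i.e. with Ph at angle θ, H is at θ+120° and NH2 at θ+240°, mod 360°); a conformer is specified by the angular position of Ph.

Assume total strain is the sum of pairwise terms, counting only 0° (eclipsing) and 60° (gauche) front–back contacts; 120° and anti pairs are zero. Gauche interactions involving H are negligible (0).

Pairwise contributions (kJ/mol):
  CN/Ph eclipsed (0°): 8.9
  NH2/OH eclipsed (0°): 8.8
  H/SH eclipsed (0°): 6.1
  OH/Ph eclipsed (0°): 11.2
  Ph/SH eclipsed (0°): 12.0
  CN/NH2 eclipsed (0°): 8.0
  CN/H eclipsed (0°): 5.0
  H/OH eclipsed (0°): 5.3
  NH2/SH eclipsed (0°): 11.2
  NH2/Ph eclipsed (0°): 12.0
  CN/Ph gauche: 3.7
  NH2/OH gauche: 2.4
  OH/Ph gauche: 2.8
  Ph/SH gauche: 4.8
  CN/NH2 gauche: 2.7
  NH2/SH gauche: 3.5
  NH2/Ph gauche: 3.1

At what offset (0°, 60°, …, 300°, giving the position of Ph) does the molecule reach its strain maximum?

0°

Ph at 0° is eclipsed. OH at 0° is eclipsed with Ph at 0° (11.2); CN at 120° is eclipsed with H at 120° (5.0); SH at 240° is eclipsed with NH2 at 240° (11.2). Total 27.4 kJ/mol.
Ph at 60° is staggered. OH at 0° is gauche with Ph at 60° (2.8); OH at 0° is gauche with NH2 at 300° (2.4); CN at 120° is gauche with Ph at 60° (3.7); SH at 240° is gauche with NH2 at 300° (3.5). Total 12.4 kJ/mol.
Ph at 120° is eclipsed. OH at 0° is eclipsed with NH2 at 0° (8.8); CN at 120° is eclipsed with Ph at 120° (8.9); SH at 240° is eclipsed with H at 240° (6.1). Total 23.8 kJ/mol.
Ph at 180° is staggered. OH at 0° is gauche with NH2 at 60° (2.4); CN at 120° is gauche with Ph at 180° (3.7); CN at 120° is gauche with NH2 at 60° (2.7); SH at 240° is gauche with Ph at 180° (4.8). Total 13.6 kJ/mol.
Ph at 240° is eclipsed. OH at 0° is eclipsed with H at 0° (5.3); CN at 120° is eclipsed with NH2 at 120° (8.0); SH at 240° is eclipsed with Ph at 240° (12.0). Total 25.3 kJ/mol.
Ph at 300° is staggered. OH at 0° is gauche with Ph at 300° (2.8); CN at 120° is gauche with NH2 at 180° (2.7); SH at 240° is gauche with Ph at 300° (4.8); SH at 240° is gauche with NH2 at 180° (3.5). Total 13.8 kJ/mol.
The maximum (27.4 kJ/mol) occurs with Ph at 0°.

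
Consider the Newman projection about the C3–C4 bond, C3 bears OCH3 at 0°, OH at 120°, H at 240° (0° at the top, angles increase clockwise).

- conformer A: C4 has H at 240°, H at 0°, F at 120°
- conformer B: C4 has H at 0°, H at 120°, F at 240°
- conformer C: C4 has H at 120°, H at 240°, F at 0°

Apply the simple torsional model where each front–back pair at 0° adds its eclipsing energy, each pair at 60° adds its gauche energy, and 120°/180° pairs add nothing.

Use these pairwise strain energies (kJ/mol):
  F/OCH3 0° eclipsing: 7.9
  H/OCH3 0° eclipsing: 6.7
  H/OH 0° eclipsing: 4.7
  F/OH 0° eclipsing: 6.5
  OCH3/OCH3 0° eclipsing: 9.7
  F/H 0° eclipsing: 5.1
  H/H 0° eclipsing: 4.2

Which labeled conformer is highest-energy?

A (eclipsed): OCH3(0°)/H(0°) eclipsed 6.7; OH(120°)/F(120°) eclipsed 6.5; H(240°)/H(240°) eclipsed 4.2 → 17.4 kJ/mol.
B (eclipsed): OCH3(0°)/H(0°) eclipsed 6.7; OH(120°)/H(120°) eclipsed 4.7; H(240°)/F(240°) eclipsed 5.1 → 16.5 kJ/mol.
C (eclipsed): OCH3(0°)/F(0°) eclipsed 7.9; OH(120°)/H(120°) eclipsed 4.7; H(240°)/H(240°) eclipsed 4.2 → 16.8 kJ/mol.
A has the highest total (17.4 kJ/mol).

A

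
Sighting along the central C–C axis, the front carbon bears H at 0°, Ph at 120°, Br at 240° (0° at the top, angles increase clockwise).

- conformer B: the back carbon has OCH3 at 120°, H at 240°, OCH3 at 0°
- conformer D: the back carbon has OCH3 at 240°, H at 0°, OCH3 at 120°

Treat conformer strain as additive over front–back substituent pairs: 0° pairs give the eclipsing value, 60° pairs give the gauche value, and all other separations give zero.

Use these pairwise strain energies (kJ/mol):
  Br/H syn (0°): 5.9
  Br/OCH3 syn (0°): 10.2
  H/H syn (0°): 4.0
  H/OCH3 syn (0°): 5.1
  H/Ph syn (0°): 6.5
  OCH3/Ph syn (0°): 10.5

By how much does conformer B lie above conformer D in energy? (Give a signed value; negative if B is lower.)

-3.2 kJ/mol

B (eclipsed): H–OCH3 eclipsed, Ph–OCH3 eclipsed, Br–H eclipsed; 5.1 + 10.5 + 5.9 = 21.5 kJ/mol.
D (eclipsed): H–H eclipsed, Ph–OCH3 eclipsed, Br–OCH3 eclipsed; 4.0 + 10.5 + 10.2 = 24.7 kJ/mol.
E(B) − E(D) = 21.5 − 24.7 = -3.2 kJ/mol.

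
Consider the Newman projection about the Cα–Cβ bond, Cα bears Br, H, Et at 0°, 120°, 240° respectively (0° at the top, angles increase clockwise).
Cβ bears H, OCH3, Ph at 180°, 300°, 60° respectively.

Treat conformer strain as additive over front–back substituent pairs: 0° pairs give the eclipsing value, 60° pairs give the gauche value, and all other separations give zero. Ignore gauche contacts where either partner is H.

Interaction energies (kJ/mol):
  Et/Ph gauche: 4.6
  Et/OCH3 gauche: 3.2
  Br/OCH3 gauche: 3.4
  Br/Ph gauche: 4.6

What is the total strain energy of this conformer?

11.2 kJ/mol

This conformer (staggered): Br(0°)/OCH3(300°) gauche 3.4; Br(0°)/Ph(60°) gauche 4.6; Et(240°)/OCH3(300°) gauche 3.2 → 11.2 kJ/mol.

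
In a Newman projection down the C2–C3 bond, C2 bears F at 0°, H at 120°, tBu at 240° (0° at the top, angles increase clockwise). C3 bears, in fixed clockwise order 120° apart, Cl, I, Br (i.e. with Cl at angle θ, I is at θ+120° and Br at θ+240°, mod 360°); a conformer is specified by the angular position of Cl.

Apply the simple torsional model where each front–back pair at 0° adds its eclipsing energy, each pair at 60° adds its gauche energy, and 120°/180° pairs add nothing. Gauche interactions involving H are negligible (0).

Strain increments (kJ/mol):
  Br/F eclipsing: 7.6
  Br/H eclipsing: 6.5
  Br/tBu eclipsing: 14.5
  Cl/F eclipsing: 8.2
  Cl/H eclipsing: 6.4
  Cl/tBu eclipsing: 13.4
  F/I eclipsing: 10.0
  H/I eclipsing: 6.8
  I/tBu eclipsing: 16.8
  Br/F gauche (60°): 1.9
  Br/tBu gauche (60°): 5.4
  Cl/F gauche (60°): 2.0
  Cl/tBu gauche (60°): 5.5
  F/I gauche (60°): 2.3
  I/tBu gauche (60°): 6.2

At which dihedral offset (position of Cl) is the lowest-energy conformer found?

300°

Cl at 0° (eclipsed): F(0°)/Cl(0°) eclipsed 8.2; H(120°)/I(120°) eclipsed 6.8; tBu(240°)/Br(240°) eclipsed 14.5 → 29.5 kJ/mol.
Cl at 60° (staggered): F(0°)/Cl(60°) gauche 2.0; F(0°)/Br(300°) gauche 1.9; tBu(240°)/I(180°) gauche 6.2; tBu(240°)/Br(300°) gauche 5.4 → 15.5 kJ/mol.
Cl at 120° (eclipsed): F(0°)/Br(0°) eclipsed 7.6; H(120°)/Cl(120°) eclipsed 6.4; tBu(240°)/I(240°) eclipsed 16.8 → 30.8 kJ/mol.
Cl at 180° (staggered): F(0°)/I(300°) gauche 2.3; F(0°)/Br(60°) gauche 1.9; tBu(240°)/Cl(180°) gauche 5.5; tBu(240°)/I(300°) gauche 6.2 → 15.9 kJ/mol.
Cl at 240° (eclipsed): F(0°)/I(0°) eclipsed 10.0; H(120°)/Br(120°) eclipsed 6.5; tBu(240°)/Cl(240°) eclipsed 13.4 → 29.9 kJ/mol.
Cl at 300° (staggered): F(0°)/Cl(300°) gauche 2.0; F(0°)/I(60°) gauche 2.3; tBu(240°)/Cl(300°) gauche 5.5; tBu(240°)/Br(180°) gauche 5.4 → 15.2 kJ/mol.
The minimum (15.2 kJ/mol) occurs with Cl at 300°.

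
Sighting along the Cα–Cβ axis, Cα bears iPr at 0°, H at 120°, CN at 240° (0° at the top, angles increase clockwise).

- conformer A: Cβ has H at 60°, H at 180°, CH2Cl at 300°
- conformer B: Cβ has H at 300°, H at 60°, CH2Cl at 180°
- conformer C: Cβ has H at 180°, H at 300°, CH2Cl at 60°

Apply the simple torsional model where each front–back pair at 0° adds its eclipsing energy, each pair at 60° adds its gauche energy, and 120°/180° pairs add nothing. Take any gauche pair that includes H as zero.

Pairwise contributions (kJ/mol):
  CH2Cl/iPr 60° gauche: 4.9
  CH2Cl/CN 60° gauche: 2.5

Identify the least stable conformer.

A

A (staggered): iPr(0°)/CH2Cl(300°) gauche 4.9; CN(240°)/CH2Cl(300°) gauche 2.5 → 7.4 kJ/mol.
B (staggered): CN(240°)/CH2Cl(180°) gauche 2.5 → 2.5 kJ/mol.
C (staggered): iPr(0°)/CH2Cl(60°) gauche 4.9 → 4.9 kJ/mol.
A has the highest total (7.4 kJ/mol).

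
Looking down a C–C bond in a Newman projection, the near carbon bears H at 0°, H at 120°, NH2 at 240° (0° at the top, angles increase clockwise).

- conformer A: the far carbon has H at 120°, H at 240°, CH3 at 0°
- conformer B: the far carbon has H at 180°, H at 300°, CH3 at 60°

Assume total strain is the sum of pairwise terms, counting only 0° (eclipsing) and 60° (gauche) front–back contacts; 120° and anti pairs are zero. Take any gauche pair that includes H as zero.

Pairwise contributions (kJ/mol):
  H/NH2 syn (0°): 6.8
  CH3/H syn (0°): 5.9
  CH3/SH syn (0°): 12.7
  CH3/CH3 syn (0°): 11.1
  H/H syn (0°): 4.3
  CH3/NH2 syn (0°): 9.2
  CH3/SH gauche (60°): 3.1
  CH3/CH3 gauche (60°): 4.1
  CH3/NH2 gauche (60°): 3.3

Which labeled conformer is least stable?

A

A (eclipsed): H(0°)/CH3(0°) eclipsed 5.9; H(120°)/H(120°) eclipsed 4.3; NH2(240°)/H(240°) eclipsed 6.8 → 17.0 kJ/mol.
B (staggered): no non-H gauche contacts → 0.0 kJ/mol.
A has the highest total (17.0 kJ/mol).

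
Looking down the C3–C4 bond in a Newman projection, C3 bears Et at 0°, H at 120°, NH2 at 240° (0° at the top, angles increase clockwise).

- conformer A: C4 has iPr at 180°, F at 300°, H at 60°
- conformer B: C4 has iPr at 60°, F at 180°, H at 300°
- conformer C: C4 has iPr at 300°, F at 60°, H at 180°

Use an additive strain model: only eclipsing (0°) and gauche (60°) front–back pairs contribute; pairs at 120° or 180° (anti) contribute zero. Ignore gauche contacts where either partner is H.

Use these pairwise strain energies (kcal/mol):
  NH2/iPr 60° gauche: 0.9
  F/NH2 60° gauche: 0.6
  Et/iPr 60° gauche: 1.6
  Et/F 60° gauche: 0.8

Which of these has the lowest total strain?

A (staggered): Et–F gauche, NH2–iPr gauche, NH2–F gauche; 0.8 + 0.9 + 0.6 = 2.3 kcal/mol.
B (staggered): Et–iPr gauche, NH2–F gauche; 1.6 + 0.6 = 2.2 kcal/mol.
C (staggered): Et–iPr gauche, Et–F gauche, NH2–iPr gauche; 1.6 + 0.8 + 0.9 = 3.3 kcal/mol.
B has the lowest total (2.2 kcal/mol).

B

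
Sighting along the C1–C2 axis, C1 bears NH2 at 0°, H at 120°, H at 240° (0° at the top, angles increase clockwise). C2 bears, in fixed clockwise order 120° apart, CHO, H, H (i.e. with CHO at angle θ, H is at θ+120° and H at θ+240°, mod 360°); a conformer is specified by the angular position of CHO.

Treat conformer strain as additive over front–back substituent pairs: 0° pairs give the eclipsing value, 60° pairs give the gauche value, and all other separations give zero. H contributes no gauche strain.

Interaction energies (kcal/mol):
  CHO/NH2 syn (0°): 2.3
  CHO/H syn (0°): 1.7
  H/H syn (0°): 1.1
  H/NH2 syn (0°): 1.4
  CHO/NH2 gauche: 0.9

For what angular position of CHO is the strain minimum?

180°

CHO at 0° is eclipsed. NH2 at 0° is eclipsed with CHO at 0° (2.3); H at 120° is eclipsed with H at 120° (1.1); H at 240° is eclipsed with H at 240° (1.1). Total 4.5 kcal/mol.
CHO at 60° is staggered. NH2 at 0° is gauche with CHO at 60° (0.9). Total 0.9 kcal/mol.
CHO at 120° is eclipsed. NH2 at 0° is eclipsed with H at 0° (1.4); H at 120° is eclipsed with CHO at 120° (1.7); H at 240° is eclipsed with H at 240° (1.1). Total 4.2 kcal/mol.
CHO at 180° (staggered): no non-H gauche contacts → 0.0 kcal/mol.
CHO at 240° is eclipsed. NH2 at 0° is eclipsed with H at 0° (1.4); H at 120° is eclipsed with H at 120° (1.1); H at 240° is eclipsed with CHO at 240° (1.7). Total 4.2 kcal/mol.
CHO at 300° is staggered. NH2 at 0° is gauche with CHO at 300° (0.9). Total 0.9 kcal/mol.
The minimum (0.0 kcal/mol) occurs with CHO at 180°.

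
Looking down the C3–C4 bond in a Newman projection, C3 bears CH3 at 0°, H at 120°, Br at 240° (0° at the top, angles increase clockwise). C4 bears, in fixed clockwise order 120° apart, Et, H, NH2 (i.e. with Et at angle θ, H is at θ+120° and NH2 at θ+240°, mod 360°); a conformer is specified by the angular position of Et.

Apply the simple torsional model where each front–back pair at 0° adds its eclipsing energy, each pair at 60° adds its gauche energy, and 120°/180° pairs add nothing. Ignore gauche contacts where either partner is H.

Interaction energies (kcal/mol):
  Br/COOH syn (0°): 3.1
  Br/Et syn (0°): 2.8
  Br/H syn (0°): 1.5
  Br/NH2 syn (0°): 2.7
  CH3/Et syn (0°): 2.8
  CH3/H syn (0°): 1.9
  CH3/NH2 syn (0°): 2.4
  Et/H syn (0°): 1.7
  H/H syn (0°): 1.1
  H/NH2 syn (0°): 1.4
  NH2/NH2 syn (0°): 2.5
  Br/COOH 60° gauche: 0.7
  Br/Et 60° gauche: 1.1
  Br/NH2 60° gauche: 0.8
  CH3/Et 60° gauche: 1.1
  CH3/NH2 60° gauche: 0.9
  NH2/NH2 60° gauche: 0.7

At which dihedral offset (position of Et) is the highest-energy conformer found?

Et at 0° (eclipsed): CH3(0°)/Et(0°) eclipsed 2.8; H(120°)/H(120°) eclipsed 1.1; Br(240°)/NH2(240°) eclipsed 2.7 → 6.6 kcal/mol.
Et at 60° (staggered): CH3(0°)/Et(60°) gauche 1.1; CH3(0°)/NH2(300°) gauche 0.9; Br(240°)/NH2(300°) gauche 0.8 → 2.8 kcal/mol.
Et at 120° (eclipsed): CH3(0°)/NH2(0°) eclipsed 2.4; H(120°)/Et(120°) eclipsed 1.7; Br(240°)/H(240°) eclipsed 1.5 → 5.6 kcal/mol.
Et at 180° (staggered): CH3(0°)/NH2(60°) gauche 0.9; Br(240°)/Et(180°) gauche 1.1 → 2.0 kcal/mol.
Et at 240° (eclipsed): CH3(0°)/H(0°) eclipsed 1.9; H(120°)/NH2(120°) eclipsed 1.4; Br(240°)/Et(240°) eclipsed 2.8 → 6.1 kcal/mol.
Et at 300° (staggered): CH3(0°)/Et(300°) gauche 1.1; Br(240°)/Et(300°) gauche 1.1; Br(240°)/NH2(180°) gauche 0.8 → 3.0 kcal/mol.
The maximum (6.6 kcal/mol) occurs with Et at 0°.

0°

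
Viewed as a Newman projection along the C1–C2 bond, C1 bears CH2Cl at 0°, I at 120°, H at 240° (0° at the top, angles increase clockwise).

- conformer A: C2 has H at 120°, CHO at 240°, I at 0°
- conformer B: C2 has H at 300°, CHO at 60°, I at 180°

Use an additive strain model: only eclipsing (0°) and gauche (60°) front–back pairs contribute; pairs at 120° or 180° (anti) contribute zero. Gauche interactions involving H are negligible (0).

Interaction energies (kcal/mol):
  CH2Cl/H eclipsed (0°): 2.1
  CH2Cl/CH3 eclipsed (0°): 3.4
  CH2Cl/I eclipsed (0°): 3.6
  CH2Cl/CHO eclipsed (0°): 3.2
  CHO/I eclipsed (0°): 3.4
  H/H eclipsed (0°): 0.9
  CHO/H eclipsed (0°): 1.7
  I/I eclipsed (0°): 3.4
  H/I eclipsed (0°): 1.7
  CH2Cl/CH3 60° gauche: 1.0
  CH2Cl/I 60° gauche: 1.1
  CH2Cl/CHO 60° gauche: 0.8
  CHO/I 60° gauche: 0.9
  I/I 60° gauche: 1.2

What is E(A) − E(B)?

+4.1 kcal/mol

A (eclipsed): CH2Cl(0°)/I(0°) eclipsed 3.6; I(120°)/H(120°) eclipsed 1.7; H(240°)/CHO(240°) eclipsed 1.7 → 7.0 kcal/mol.
B (staggered): CH2Cl(0°)/CHO(60°) gauche 0.8; I(120°)/CHO(60°) gauche 0.9; I(120°)/I(180°) gauche 1.2 → 2.9 kcal/mol.
E(A) − E(B) = 7.0 − 2.9 = +4.1 kcal/mol.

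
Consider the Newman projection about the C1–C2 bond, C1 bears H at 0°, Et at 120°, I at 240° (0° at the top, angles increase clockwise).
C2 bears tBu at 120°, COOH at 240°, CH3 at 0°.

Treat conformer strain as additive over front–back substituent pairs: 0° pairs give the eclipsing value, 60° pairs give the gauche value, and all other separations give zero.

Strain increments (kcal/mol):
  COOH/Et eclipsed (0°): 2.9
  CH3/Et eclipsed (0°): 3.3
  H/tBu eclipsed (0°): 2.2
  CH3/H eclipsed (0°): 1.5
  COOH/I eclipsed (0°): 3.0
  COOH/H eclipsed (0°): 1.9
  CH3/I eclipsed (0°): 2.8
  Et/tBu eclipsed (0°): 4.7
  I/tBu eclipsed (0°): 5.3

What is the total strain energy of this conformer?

9.2 kcal/mol

This conformer (eclipsed): H(0°)/CH3(0°) eclipsed 1.5; Et(120°)/tBu(120°) eclipsed 4.7; I(240°)/COOH(240°) eclipsed 3.0 → 9.2 kcal/mol.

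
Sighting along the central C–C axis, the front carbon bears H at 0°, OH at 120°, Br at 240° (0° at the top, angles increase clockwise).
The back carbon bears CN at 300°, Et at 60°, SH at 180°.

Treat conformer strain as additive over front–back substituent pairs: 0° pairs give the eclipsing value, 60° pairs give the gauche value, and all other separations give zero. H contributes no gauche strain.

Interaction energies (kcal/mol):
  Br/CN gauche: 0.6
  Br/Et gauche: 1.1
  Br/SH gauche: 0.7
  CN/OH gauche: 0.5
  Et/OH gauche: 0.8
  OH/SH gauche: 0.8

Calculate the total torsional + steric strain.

This conformer (staggered): OH(120°)/Et(60°) gauche 0.8; OH(120°)/SH(180°) gauche 0.8; Br(240°)/CN(300°) gauche 0.6; Br(240°)/SH(180°) gauche 0.7 → 2.9 kcal/mol.

2.9 kcal/mol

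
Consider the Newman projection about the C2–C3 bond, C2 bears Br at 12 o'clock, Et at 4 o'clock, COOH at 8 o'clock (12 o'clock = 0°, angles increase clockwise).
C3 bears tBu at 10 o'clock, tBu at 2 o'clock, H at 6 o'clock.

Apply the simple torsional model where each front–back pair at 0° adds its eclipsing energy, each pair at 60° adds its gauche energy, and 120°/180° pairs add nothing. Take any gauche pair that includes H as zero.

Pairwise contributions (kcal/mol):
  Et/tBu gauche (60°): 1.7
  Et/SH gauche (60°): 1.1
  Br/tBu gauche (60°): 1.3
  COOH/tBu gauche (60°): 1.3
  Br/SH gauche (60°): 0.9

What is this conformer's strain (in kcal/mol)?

5.6 kcal/mol

This conformer (staggered): Br–tBu gauche, Br–tBu gauche, Et–tBu gauche, COOH–tBu gauche; 1.3 + 1.3 + 1.7 + 1.3 = 5.6 kcal/mol.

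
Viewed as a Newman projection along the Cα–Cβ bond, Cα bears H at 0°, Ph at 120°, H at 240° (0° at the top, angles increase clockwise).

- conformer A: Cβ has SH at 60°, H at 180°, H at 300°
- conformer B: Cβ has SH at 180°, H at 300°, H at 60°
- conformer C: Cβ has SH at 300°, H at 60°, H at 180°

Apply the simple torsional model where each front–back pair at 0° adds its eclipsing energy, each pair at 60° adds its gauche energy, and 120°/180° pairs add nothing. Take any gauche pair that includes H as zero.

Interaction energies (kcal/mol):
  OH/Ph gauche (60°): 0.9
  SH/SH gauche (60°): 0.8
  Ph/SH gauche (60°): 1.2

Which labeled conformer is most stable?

A is staggered. Ph at 120° is gauche with SH at 60° (1.2). Total 1.2 kcal/mol.
B is staggered. Ph at 120° is gauche with SH at 180° (1.2). Total 1.2 kcal/mol.
C (staggered): no non-H gauche contacts → 0.0 kcal/mol.
C has the lowest total (0.0 kcal/mol).

C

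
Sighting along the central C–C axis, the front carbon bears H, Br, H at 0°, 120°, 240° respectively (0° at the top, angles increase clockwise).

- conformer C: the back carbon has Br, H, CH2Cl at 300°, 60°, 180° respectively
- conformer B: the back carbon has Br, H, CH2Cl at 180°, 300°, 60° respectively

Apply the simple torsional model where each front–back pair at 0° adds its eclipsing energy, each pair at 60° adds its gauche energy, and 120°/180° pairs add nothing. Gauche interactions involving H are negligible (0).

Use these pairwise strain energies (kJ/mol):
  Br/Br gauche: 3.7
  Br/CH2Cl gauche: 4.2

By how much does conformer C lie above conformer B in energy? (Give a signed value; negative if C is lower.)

C (staggered): Br–CH2Cl gauche; 4.2 = 4.2 kJ/mol.
B (staggered): Br–Br gauche, Br–CH2Cl gauche; 3.7 + 4.2 = 7.9 kJ/mol.
E(C) − E(B) = 4.2 − 7.9 = -3.7 kJ/mol.

-3.7 kJ/mol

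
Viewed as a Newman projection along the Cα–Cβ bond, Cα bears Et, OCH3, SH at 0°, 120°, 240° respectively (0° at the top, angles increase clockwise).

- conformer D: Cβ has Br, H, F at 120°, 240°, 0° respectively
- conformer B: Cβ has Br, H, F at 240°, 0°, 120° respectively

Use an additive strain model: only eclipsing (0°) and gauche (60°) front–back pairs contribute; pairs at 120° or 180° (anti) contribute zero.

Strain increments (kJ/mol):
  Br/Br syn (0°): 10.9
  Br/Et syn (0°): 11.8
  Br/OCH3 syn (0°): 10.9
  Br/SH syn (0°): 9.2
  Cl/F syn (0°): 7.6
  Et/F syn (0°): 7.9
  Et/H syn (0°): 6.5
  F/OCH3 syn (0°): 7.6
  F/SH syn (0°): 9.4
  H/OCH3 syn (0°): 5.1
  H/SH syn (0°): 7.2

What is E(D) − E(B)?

+2.7 kJ/mol

D is eclipsed. Et at 0° is eclipsed with F at 0° (7.9); OCH3 at 120° is eclipsed with Br at 120° (10.9); SH at 240° is eclipsed with H at 240° (7.2). Total 26.0 kJ/mol.
B is eclipsed. Et at 0° is eclipsed with H at 0° (6.5); OCH3 at 120° is eclipsed with F at 120° (7.6); SH at 240° is eclipsed with Br at 240° (9.2). Total 23.3 kJ/mol.
E(D) − E(B) = 26.0 − 23.3 = +2.7 kJ/mol.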